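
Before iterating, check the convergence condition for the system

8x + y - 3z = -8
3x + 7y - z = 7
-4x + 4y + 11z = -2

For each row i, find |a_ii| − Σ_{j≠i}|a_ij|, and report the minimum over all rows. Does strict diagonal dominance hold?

row 1: |8| − (1+3) = 4
row 2: |7| − (3+1) = 3
row 3: |11| − (4+4) = 3
minimum over rows = 3 → strictly diagonally dominant (convergence guaranteed)

3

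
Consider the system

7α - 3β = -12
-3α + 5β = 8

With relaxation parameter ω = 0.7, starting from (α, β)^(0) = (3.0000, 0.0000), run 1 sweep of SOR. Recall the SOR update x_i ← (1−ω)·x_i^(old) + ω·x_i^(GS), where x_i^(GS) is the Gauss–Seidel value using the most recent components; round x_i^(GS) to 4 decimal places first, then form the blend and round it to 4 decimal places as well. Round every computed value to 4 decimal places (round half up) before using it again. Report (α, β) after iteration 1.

(-0.3000, 0.9940)

Iteration 1:
  α: GS value = (-12 - (-3)·0.0000) / (7) = -1.7143;  α ← (1−ω)·3.0000 + ω·-1.7143 = -0.3000
  β: GS value = (8 - (-3)·-0.3000) / (5) = 1.4200;  β ← (1−ω)·0.0000 + ω·1.4200 = 0.9940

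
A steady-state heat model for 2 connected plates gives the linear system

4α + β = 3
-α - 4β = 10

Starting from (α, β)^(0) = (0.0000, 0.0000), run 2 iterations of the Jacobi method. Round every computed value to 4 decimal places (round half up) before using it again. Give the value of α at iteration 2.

Iteration 1:
  α = (3 - (1)·0.0000) / (4) = 0.7500
  β = (10 - (-1)·0.0000) / (-4) = -2.5000
Iteration 2:
  α = (3 - (1)·-2.5000) / (4) = 1.3750
  β = (10 - (-1)·0.7500) / (-4) = -2.6875

1.3750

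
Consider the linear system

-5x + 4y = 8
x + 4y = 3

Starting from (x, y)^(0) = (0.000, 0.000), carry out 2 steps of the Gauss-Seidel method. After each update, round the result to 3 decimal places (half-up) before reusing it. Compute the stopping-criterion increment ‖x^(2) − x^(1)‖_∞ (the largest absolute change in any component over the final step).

0.920

Iteration 1:
  x = (8 - (4)·0.000) / (-5) = -1.600
  y = (3 - (1)·-1.600) / (4) = 1.150
Iteration 2:
  x = (8 - (4)·1.150) / (-5) = -0.680
  y = (3 - (1)·-0.680) / (4) = 0.920
Change: (0.920, -0.230) → max |·| = 0.920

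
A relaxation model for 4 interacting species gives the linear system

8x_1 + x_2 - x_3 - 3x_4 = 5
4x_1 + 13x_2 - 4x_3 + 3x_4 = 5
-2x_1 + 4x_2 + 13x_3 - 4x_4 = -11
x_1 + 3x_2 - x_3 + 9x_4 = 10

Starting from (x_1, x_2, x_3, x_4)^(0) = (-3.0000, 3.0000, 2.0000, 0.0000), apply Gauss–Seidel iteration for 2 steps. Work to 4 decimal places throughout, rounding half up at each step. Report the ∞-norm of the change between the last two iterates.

1.1267

Iteration 1:
  x_1 = (5 - (1)·3.0000 - (-1)·2.0000 - (-3)·0.0000) / (8) = 0.5000
  x_2 = (5 - (4)·0.5000 - (-4)·2.0000 - (3)·0.0000) / (13) = 0.8462
  x_3 = (-11 - (-2)·0.5000 - (4)·0.8462 - (-4)·0.0000) / (13) = -1.0296
  x_4 = (10 - (1)·0.5000 - (3)·0.8462 - (-1)·-1.0296) / (9) = 0.6591
Iteration 2:
  x_1 = (5 - (1)·0.8462 - (-1)·-1.0296 - (-3)·0.6591) / (8) = 0.6377
  x_2 = (5 - (4)·0.6377 - (-4)·-1.0296 - (3)·0.6591) / (13) = -0.2805
  x_3 = (-11 - (-2)·0.6377 - (4)·-0.2805 - (-4)·0.6591) / (13) = -0.4589
  x_4 = (10 - (1)·0.6377 - (3)·-0.2805 - (-1)·-0.4589) / (9) = 1.0828
Change: (0.1377, -1.1267, 0.5707, 0.4237) → max |·| = 1.1267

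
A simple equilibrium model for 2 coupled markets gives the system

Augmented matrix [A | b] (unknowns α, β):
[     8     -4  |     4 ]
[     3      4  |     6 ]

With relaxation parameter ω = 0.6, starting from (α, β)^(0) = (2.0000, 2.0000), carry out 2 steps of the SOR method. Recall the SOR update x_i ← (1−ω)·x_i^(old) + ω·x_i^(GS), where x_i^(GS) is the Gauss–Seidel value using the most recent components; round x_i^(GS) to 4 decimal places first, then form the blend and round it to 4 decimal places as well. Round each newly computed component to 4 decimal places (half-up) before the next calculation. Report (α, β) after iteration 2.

(1.2605, 0.7068)

Iteration 1:
  α: GS value = (4 - (-4)·2.0000) / (8) = 1.5000;  α ← (1−ω)·2.0000 + ω·1.5000 = 1.7000
  β: GS value = (6 - (3)·1.7000) / (4) = 0.2250;  β ← (1−ω)·2.0000 + ω·0.2250 = 0.9350
Iteration 2:
  α: GS value = (4 - (-4)·0.9350) / (8) = 0.9675;  α ← (1−ω)·1.7000 + ω·0.9675 = 1.2605
  β: GS value = (6 - (3)·1.2605) / (4) = 0.5546;  β ← (1−ω)·0.9350 + ω·0.5546 = 0.7068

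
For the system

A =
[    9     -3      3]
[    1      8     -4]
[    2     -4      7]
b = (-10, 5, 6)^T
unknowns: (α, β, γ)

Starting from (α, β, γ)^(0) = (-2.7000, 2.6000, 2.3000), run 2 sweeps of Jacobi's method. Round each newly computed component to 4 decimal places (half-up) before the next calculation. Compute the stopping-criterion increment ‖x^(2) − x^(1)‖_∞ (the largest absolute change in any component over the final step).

0.7611

Iteration 1:
  α = (-10 - (-3)·2.6000 - (3)·2.3000) / (9) = -1.0111
  β = (5 - (1)·-2.7000 - (-4)·2.3000) / (8) = 2.1125
  γ = (6 - (2)·-2.7000 - (-4)·2.6000) / (7) = 3.1143
Iteration 2:
  α = (-10 - (-3)·2.1125 - (3)·3.1143) / (9) = -1.4450
  β = (5 - (1)·-1.0111 - (-4)·3.1143) / (8) = 2.3085
  γ = (6 - (2)·-1.0111 - (-4)·2.1125) / (7) = 2.3532
Change: (-0.4339, 0.1960, -0.7611) → max |·| = 0.7611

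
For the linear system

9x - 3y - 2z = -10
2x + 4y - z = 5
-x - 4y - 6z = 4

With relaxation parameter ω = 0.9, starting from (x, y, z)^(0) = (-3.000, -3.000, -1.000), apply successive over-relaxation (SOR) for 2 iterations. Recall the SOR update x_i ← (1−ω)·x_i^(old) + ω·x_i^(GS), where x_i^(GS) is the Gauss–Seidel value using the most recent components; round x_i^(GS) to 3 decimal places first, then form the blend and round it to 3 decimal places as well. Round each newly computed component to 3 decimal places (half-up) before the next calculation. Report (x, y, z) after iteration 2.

Iteration 1:
  x: GS value = (-10 - (-3)·-3.000 - (-2)·-1.000) / (9) = -2.333;  x ← (1−ω)·-3.000 + ω·-2.333 = -2.400
  y: GS value = (5 - (2)·-2.400 - (-1)·-1.000) / (4) = 2.200;  y ← (1−ω)·-3.000 + ω·2.200 = 1.680
  z: GS value = (4 - (-1)·-2.400 - (-4)·1.680) / (-6) = -1.387;  z ← (1−ω)·-1.000 + ω·-1.387 = -1.348
Iteration 2:
  x: GS value = (-10 - (-3)·1.680 - (-2)·-1.348) / (9) = -0.851;  x ← (1−ω)·-2.400 + ω·-0.851 = -1.006
  y: GS value = (5 - (2)·-1.006 - (-1)·-1.348) / (4) = 1.416;  y ← (1−ω)·1.680 + ω·1.416 = 1.442
  z: GS value = (4 - (-1)·-1.006 - (-4)·1.442) / (-6) = -1.460;  z ← (1−ω)·-1.348 + ω·-1.460 = -1.449

(-1.006, 1.442, -1.449)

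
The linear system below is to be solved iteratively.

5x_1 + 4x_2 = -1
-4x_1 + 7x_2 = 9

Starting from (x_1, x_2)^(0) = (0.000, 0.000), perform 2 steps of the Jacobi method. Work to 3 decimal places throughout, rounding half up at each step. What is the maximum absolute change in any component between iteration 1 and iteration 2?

1.029

Iteration 1:
  x_1 = (-1 - (4)·0.000) / (5) = -0.200
  x_2 = (9 - (-4)·0.000) / (7) = 1.286
Iteration 2:
  x_1 = (-1 - (4)·1.286) / (5) = -1.229
  x_2 = (9 - (-4)·-0.200) / (7) = 1.171
Change: (-1.029, -0.115) → max |·| = 1.029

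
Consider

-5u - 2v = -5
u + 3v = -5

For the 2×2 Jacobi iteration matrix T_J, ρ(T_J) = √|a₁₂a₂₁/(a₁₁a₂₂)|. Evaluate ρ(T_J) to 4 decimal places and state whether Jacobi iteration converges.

a₁₂a₂₁/(a₁₁a₂₂) = (-2)·(1) / ((-5)·(3)) = 0.133333
ρ = √|0.133333| = √0.133333 = 0.3651
ρ < 1, so Jacobi converges

0.3651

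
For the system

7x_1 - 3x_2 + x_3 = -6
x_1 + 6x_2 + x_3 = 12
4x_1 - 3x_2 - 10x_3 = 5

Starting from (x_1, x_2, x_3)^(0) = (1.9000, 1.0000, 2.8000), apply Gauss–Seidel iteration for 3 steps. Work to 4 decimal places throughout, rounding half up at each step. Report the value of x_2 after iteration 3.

Iteration 1:
  x_1 = (-6 - (-3)·1.0000 - (1)·2.8000) / (7) = -0.8286
  x_2 = (12 - (1)·-0.8286 - (1)·2.8000) / (6) = 1.6714
  x_3 = (5 - (4)·-0.8286 - (-3)·1.6714) / (-10) = -1.3329
Iteration 2:
  x_1 = (-6 - (-3)·1.6714 - (1)·-1.3329) / (7) = 0.0496
  x_2 = (12 - (1)·0.0496 - (1)·-1.3329) / (6) = 2.2139
  x_3 = (5 - (4)·0.0496 - (-3)·2.2139) / (-10) = -1.1443
Iteration 3:
  x_1 = (-6 - (-3)·2.2139 - (1)·-1.1443) / (7) = 0.2551
  x_2 = (12 - (1)·0.2551 - (1)·-1.1443) / (6) = 2.1482
  x_3 = (5 - (4)·0.2551 - (-3)·2.1482) / (-10) = -1.0424

2.1482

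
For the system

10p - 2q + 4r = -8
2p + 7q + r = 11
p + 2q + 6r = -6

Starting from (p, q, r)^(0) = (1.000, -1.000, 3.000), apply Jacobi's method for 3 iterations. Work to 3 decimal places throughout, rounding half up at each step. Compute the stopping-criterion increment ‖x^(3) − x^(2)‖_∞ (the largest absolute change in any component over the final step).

0.805

Iteration 1:
  p = (-8 - (-2)·-1.000 - (4)·3.000) / (10) = -2.200
  q = (11 - (2)·1.000 - (1)·3.000) / (7) = 0.857
  r = (-6 - (1)·1.000 - (2)·-1.000) / (6) = -0.833
Iteration 2:
  p = (-8 - (-2)·0.857 - (4)·-0.833) / (10) = -0.295
  q = (11 - (2)·-2.200 - (1)·-0.833) / (7) = 2.319
  r = (-6 - (1)·-2.200 - (2)·0.857) / (6) = -0.919
Iteration 3:
  p = (-8 - (-2)·2.319 - (4)·-0.919) / (10) = 0.031
  q = (11 - (2)·-0.295 - (1)·-0.919) / (7) = 1.787
  r = (-6 - (1)·-0.295 - (2)·2.319) / (6) = -1.724
Change: (0.326, -0.532, -0.805) → max |·| = 0.805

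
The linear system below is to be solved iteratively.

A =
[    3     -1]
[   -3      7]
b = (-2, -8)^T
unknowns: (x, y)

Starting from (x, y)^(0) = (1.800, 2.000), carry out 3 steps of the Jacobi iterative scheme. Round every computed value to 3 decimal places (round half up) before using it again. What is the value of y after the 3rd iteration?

Iteration 1:
  x = (-2 - (-1)·2.000) / (3) = 0.000
  y = (-8 - (-3)·1.800) / (7) = -0.371
Iteration 2:
  x = (-2 - (-1)·-0.371) / (3) = -0.790
  y = (-8 - (-3)·0.000) / (7) = -1.143
Iteration 3:
  x = (-2 - (-1)·-1.143) / (3) = -1.048
  y = (-8 - (-3)·-0.790) / (7) = -1.481

-1.481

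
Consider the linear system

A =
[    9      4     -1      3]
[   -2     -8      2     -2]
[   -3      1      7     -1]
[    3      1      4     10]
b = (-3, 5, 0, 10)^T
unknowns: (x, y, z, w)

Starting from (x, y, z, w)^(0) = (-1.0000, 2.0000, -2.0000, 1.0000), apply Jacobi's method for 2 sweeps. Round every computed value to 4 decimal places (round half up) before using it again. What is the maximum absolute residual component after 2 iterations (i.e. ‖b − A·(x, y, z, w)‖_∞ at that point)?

Iteration 1:
  x = (-3 - (4)·2.0000 - (-1)·-2.0000 - (3)·1.0000) / (9) = -1.7778
  y = (5 - (-2)·-1.0000 - (2)·-2.0000 - (-2)·1.0000) / (-8) = -1.1250
  z = (0 - (-3)·-1.0000 - (1)·2.0000 - (-1)·1.0000) / (7) = -0.5714
  w = (10 - (3)·-1.0000 - (1)·2.0000 - (4)·-2.0000) / (10) = 1.9000
Iteration 2:
  x = (-3 - (4)·-1.1250 - (-1)·-0.5714 - (3)·1.9000) / (9) = -0.5302
  y = (5 - (-2)·-1.7778 - (2)·-0.5714 - (-2)·1.9000) / (-8) = -0.7984
  z = (0 - (-3)·-1.7778 - (1)·-1.1250 - (-1)·1.9000) / (7) = -0.3298
  w = (10 - (3)·-1.7778 - (1)·-1.1250 - (4)·-0.5714) / (10) = 1.8744
Residual b − A·x = (-0.9876, 1.9608, 3.3908, -5.0358); ∞-norm = 5.0358

5.0358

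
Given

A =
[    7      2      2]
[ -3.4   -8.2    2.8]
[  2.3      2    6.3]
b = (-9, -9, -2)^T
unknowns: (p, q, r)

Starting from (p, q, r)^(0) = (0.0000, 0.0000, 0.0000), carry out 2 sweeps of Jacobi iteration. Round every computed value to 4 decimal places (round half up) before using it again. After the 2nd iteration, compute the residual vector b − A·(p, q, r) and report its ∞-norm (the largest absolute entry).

1.0970

Iteration 1:
  p = (-9 - (2)·0.0000 - (2)·0.0000) / (7) = -1.2857
  q = (-9 - (-3.4)·0.0000 - (2.8)·0.0000) / (-8.2) = 1.0976
  r = (-2 - (2.3)·0.0000 - (2)·0.0000) / (6.3) = -0.3175
Iteration 2:
  p = (-9 - (2)·1.0976 - (2)·-0.3175) / (7) = -1.5086
  q = (-9 - (-3.4)·-1.2857 - (2.8)·-0.3175) / (-8.2) = 1.5222
  r = (-2 - (2.3)·-1.2857 - (2)·1.0976) / (6.3) = -0.1965
Residual b − A·x = (-1.0912, -1.0970, -0.3367); ∞-norm = 1.0970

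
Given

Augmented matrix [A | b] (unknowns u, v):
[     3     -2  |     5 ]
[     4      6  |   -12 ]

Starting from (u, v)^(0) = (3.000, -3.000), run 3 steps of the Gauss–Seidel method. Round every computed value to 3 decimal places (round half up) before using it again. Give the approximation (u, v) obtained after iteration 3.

Iteration 1:
  u = (5 - (-2)·-3.000) / (3) = -0.333
  v = (-12 - (4)·-0.333) / (6) = -1.778
Iteration 2:
  u = (5 - (-2)·-1.778) / (3) = 0.481
  v = (-12 - (4)·0.481) / (6) = -2.321
Iteration 3:
  u = (5 - (-2)·-2.321) / (3) = 0.119
  v = (-12 - (4)·0.119) / (6) = -2.079

(0.119, -2.079)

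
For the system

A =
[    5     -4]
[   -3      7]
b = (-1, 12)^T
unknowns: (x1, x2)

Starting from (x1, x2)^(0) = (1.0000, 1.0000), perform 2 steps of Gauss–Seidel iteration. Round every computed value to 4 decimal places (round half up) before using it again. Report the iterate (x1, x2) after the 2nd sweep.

Iteration 1:
  x1 = (-1 - (-4)·1.0000) / (5) = 0.6000
  x2 = (12 - (-3)·0.6000) / (7) = 1.9714
Iteration 2:
  x1 = (-1 - (-4)·1.9714) / (5) = 1.3771
  x2 = (12 - (-3)·1.3771) / (7) = 2.3045

(1.3771, 2.3045)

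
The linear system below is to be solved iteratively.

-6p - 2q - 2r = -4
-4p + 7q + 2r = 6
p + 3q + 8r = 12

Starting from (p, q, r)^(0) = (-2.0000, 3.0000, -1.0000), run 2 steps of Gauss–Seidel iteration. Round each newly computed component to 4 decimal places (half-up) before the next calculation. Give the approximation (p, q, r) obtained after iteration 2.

(-0.0714, 0.5102, 1.3176)

Iteration 1:
  p = (-4 - (-2)·3.0000 - (-2)·-1.0000) / (-6) = 0.0000
  q = (6 - (-4)·0.0000 - (2)·-1.0000) / (7) = 1.1429
  r = (12 - (1)·0.0000 - (3)·1.1429) / (8) = 1.0714
Iteration 2:
  p = (-4 - (-2)·1.1429 - (-2)·1.0714) / (-6) = -0.0714
  q = (6 - (-4)·-0.0714 - (2)·1.0714) / (7) = 0.5102
  r = (12 - (1)·-0.0714 - (3)·0.5102) / (8) = 1.3176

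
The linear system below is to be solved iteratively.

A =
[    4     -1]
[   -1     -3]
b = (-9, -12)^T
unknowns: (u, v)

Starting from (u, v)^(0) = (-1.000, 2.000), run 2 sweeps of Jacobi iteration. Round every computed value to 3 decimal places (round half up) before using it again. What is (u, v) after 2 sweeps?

(-1.167, 4.583)

Iteration 1:
  u = (-9 - (-1)·2.000) / (4) = -1.750
  v = (-12 - (-1)·-1.000) / (-3) = 4.333
Iteration 2:
  u = (-9 - (-1)·4.333) / (4) = -1.167
  v = (-12 - (-1)·-1.750) / (-3) = 4.583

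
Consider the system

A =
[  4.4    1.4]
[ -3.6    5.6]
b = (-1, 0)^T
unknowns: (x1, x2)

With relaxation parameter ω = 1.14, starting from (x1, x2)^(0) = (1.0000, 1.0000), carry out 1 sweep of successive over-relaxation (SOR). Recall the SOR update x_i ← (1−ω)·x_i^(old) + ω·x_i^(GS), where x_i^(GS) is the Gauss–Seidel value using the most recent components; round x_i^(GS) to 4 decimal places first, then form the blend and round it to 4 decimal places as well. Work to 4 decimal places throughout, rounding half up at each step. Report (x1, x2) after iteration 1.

(-0.7619, -0.6984)

Iteration 1:
  x1: GS value = (-1 - (1.4)·1.0000) / (4.4) = -0.5455;  x1 ← (1−ω)·1.0000 + ω·-0.5455 = -0.7619
  x2: GS value = (0 - (-3.6)·-0.7619) / (5.6) = -0.4898;  x2 ← (1−ω)·1.0000 + ω·-0.4898 = -0.6984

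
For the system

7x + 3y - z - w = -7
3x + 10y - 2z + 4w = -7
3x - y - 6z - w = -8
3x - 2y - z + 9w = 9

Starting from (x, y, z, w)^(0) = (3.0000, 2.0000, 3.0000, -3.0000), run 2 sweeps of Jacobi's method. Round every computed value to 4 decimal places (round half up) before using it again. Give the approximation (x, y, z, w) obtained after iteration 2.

Iteration 1:
  x = (-7 - (3)·2.0000 - (-1)·3.0000 - (-1)·-3.0000) / (7) = -1.8571
  y = (-7 - (3)·3.0000 - (-2)·3.0000 - (4)·-3.0000) / (10) = 0.2000
  z = (-8 - (3)·3.0000 - (-1)·2.0000 - (-1)·-3.0000) / (-6) = 3.0000
  w = (9 - (3)·3.0000 - (-2)·2.0000 - (-1)·3.0000) / (9) = 0.7778
Iteration 2:
  x = (-7 - (3)·0.2000 - (-1)·3.0000 - (-1)·0.7778) / (7) = -0.5460
  y = (-7 - (3)·-1.8571 - (-2)·3.0000 - (4)·0.7778) / (10) = 0.1460
  z = (-8 - (3)·-1.8571 - (-1)·0.2000 - (-1)·0.7778) / (-6) = 0.2418
  w = (9 - (3)·-1.8571 - (-2)·0.2000 - (-1)·3.0000) / (9) = 1.9968

(-0.5460, 0.1460, 0.2418, 1.9968)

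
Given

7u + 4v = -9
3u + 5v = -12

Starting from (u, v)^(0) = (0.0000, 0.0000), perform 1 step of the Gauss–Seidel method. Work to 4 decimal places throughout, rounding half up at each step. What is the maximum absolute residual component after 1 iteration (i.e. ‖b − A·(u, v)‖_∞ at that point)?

Iteration 1:
  u = (-9 - (4)·0.0000) / (7) = -1.2857
  v = (-12 - (3)·-1.2857) / (5) = -1.6286
Residual b − A·x = (6.5143, 0.0001); ∞-norm = 6.5143

6.5143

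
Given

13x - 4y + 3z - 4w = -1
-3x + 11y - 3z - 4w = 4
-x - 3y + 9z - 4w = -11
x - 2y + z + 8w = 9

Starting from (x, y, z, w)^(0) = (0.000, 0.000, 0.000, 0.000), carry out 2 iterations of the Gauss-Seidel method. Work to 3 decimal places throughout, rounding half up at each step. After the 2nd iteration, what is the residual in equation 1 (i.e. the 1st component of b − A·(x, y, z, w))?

-1.268

Iteration 1:
  x = (-1 - (-4)·0.000 - (3)·0.000 - (-4)·0.000) / (13) = -0.077
  y = (4 - (-3)·-0.077 - (-3)·0.000 - (-4)·0.000) / (11) = 0.343
  z = (-11 - (-1)·-0.077 - (-3)·0.343 - (-4)·0.000) / (9) = -1.116
  w = (9 - (1)·-0.077 - (-2)·0.343 - (1)·-1.116) / (8) = 1.360
Iteration 2:
  x = (-1 - (-4)·0.343 - (3)·-1.116 - (-4)·1.360) / (13) = 0.705
  y = (4 - (-3)·0.705 - (-3)·-1.116 - (-4)·1.360) / (11) = 0.746
  z = (-11 - (-1)·0.705 - (-3)·0.746 - (-4)·1.360) / (9) = -0.291
  w = (9 - (1)·0.705 - (-2)·0.746 - (1)·-0.291) / (8) = 1.260
Residual b − A·x = (-1.268, 2.076, -0.398, -0.002)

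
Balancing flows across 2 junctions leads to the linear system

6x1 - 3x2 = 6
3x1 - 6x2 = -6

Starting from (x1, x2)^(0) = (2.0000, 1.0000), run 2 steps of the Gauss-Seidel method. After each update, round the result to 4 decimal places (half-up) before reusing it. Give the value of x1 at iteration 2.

Iteration 1:
  x1 = (6 - (-3)·1.0000) / (6) = 1.5000
  x2 = (-6 - (3)·1.5000) / (-6) = 1.7500
Iteration 2:
  x1 = (6 - (-3)·1.7500) / (6) = 1.8750
  x2 = (-6 - (3)·1.8750) / (-6) = 1.9375

1.8750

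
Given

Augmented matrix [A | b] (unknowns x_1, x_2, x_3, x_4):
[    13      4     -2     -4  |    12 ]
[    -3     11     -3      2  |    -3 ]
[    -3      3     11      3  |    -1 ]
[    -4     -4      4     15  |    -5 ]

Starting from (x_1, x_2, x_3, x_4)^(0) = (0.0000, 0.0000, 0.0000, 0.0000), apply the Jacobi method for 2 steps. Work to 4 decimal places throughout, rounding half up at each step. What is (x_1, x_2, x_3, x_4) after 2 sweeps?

(0.8904, 0.0148, 0.3261, -0.1357)

Iteration 1:
  x_1 = (12 - (4)·0.0000 - (-2)·0.0000 - (-4)·0.0000) / (13) = 0.9231
  x_2 = (-3 - (-3)·0.0000 - (-3)·0.0000 - (2)·0.0000) / (11) = -0.2727
  x_3 = (-1 - (-3)·0.0000 - (3)·0.0000 - (3)·0.0000) / (11) = -0.0909
  x_4 = (-5 - (-4)·0.0000 - (-4)·0.0000 - (4)·0.0000) / (15) = -0.3333
Iteration 2:
  x_1 = (12 - (4)·-0.2727 - (-2)·-0.0909 - (-4)·-0.3333) / (13) = 0.8904
  x_2 = (-3 - (-3)·0.9231 - (-3)·-0.0909 - (2)·-0.3333) / (11) = 0.0148
  x_3 = (-1 - (-3)·0.9231 - (3)·-0.2727 - (3)·-0.3333) / (11) = 0.3261
  x_4 = (-5 - (-4)·0.9231 - (-4)·-0.2727 - (4)·-0.0909) / (15) = -0.1357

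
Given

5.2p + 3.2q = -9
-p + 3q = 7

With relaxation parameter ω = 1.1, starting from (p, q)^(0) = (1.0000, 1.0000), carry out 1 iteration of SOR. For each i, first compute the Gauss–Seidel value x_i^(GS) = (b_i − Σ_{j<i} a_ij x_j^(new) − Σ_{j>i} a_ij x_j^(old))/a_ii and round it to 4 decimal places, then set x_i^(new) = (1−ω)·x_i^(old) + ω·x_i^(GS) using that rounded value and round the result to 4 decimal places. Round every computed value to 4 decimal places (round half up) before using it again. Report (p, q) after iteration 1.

(-2.6808, 1.4837)

Iteration 1:
  p: GS value = (-9 - (3.2)·1.0000) / (5.2) = -2.3462;  p ← (1−ω)·1.0000 + ω·-2.3462 = -2.6808
  q: GS value = (7 - (-1)·-2.6808) / (3) = 1.4397;  q ← (1−ω)·1.0000 + ω·1.4397 = 1.4837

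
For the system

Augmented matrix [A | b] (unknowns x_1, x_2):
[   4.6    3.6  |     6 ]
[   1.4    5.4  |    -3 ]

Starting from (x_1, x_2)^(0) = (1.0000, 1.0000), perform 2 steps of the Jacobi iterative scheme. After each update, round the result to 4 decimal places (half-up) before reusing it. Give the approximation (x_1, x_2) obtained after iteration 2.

Iteration 1:
  x_1 = (6 - (3.6)·1.0000) / (4.6) = 0.5217
  x_2 = (-3 - (1.4)·1.0000) / (5.4) = -0.8148
Iteration 2:
  x_1 = (6 - (3.6)·-0.8148) / (4.6) = 1.9420
  x_2 = (-3 - (1.4)·0.5217) / (5.4) = -0.6908

(1.9420, -0.6908)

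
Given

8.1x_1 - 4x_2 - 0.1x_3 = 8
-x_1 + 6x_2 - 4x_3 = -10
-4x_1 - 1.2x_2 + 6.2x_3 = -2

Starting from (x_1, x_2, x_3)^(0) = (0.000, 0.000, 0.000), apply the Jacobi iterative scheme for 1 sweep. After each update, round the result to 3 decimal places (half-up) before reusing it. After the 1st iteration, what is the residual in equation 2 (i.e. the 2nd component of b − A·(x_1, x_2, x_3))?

-0.302

Iteration 1:
  x_1 = (8 - (-4)·0.000 - (-0.1)·0.000) / (8.1) = 0.988
  x_2 = (-10 - (-1)·0.000 - (-4)·0.000) / (6) = -1.667
  x_3 = (-2 - (-4)·0.000 - (-1.2)·0.000) / (6.2) = -0.323
Residual b − A·x = (-6.703, -0.302, 1.954)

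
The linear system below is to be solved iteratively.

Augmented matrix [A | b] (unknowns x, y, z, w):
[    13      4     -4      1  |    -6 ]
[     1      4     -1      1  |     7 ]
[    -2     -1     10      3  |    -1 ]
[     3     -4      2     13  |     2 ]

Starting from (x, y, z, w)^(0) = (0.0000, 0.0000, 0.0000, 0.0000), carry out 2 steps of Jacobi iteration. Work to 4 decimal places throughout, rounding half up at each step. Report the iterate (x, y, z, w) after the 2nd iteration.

Iteration 1:
  x = (-6 - (4)·0.0000 - (-4)·0.0000 - (1)·0.0000) / (13) = -0.4615
  y = (7 - (1)·0.0000 - (-1)·0.0000 - (1)·0.0000) / (4) = 1.7500
  z = (-1 - (-2)·0.0000 - (-1)·0.0000 - (3)·0.0000) / (10) = -0.1000
  w = (2 - (3)·0.0000 - (-4)·0.0000 - (2)·0.0000) / (13) = 0.1538
Iteration 2:
  x = (-6 - (4)·1.7500 - (-4)·-0.1000 - (1)·0.1538) / (13) = -1.0426
  y = (7 - (1)·-0.4615 - (-1)·-0.1000 - (1)·0.1538) / (4) = 1.8019
  z = (-1 - (-2)·-0.4615 - (-1)·1.7500 - (3)·0.1538) / (10) = -0.0634
  w = (2 - (3)·-0.4615 - (-4)·1.7500 - (2)·-0.1000) / (13) = 0.8142

(-1.0426, 1.8019, -0.0634, 0.8142)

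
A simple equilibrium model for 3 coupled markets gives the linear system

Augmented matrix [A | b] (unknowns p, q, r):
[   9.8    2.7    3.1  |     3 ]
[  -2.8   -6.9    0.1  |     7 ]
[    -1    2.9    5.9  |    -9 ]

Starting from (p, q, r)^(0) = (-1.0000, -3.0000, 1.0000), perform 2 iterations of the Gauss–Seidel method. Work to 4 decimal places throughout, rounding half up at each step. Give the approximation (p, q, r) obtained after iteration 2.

(0.9047, -1.3922, -0.6878)

Iteration 1:
  p = (3 - (2.7)·-3.0000 - (3.1)·1.0000) / (9.8) = 0.8163
  q = (7 - (-2.8)·0.8163 - (0.1)·1.0000) / (-6.9) = -1.3313
  r = (-9 - (-1)·0.8163 - (2.9)·-1.3313) / (5.9) = -0.7327
Iteration 2:
  p = (3 - (2.7)·-1.3313 - (3.1)·-0.7327) / (9.8) = 0.9047
  q = (7 - (-2.8)·0.9047 - (0.1)·-0.7327) / (-6.9) = -1.3922
  r = (-9 - (-1)·0.9047 - (2.9)·-1.3922) / (5.9) = -0.6878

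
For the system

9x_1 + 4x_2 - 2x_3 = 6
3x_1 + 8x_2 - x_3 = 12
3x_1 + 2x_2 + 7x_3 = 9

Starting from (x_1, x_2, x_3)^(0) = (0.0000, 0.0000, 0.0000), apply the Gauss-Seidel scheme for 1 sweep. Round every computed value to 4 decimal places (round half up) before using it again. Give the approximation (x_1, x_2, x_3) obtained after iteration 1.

Iteration 1:
  x_1 = (6 - (4)·0.0000 - (-2)·0.0000) / (9) = 0.6667
  x_2 = (12 - (3)·0.6667 - (-1)·0.0000) / (8) = 1.2500
  x_3 = (9 - (3)·0.6667 - (2)·1.2500) / (7) = 0.6428

(0.6667, 1.2500, 0.6428)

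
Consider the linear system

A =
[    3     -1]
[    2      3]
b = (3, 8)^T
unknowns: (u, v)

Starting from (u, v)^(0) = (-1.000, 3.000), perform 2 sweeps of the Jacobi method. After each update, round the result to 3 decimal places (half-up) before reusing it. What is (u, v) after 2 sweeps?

(2.111, 1.333)

Iteration 1:
  u = (3 - (-1)·3.000) / (3) = 2.000
  v = (8 - (2)·-1.000) / (3) = 3.333
Iteration 2:
  u = (3 - (-1)·3.333) / (3) = 2.111
  v = (8 - (2)·2.000) / (3) = 1.333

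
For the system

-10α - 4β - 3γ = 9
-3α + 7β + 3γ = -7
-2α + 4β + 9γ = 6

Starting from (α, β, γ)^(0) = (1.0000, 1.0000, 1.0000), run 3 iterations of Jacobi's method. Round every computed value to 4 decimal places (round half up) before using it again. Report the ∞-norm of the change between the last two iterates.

0.6042

Iteration 1:
  α = (9 - (-4)·1.0000 - (-3)·1.0000) / (-10) = -1.6000
  β = (-7 - (-3)·1.0000 - (3)·1.0000) / (7) = -1.0000
  γ = (6 - (-2)·1.0000 - (4)·1.0000) / (9) = 0.4444
Iteration 2:
  α = (9 - (-4)·-1.0000 - (-3)·0.4444) / (-10) = -0.6333
  β = (-7 - (-3)·-1.6000 - (3)·0.4444) / (7) = -1.8762
  γ = (6 - (-2)·-1.6000 - (4)·-1.0000) / (9) = 0.7556
Iteration 3:
  α = (9 - (-4)·-1.8762 - (-3)·0.7556) / (-10) = -0.3762
  β = (-7 - (-3)·-0.6333 - (3)·0.7556) / (7) = -1.5952
  γ = (6 - (-2)·-0.6333 - (4)·-1.8762) / (9) = 1.3598
Change: (0.2571, 0.2810, 0.6042) → max |·| = 0.6042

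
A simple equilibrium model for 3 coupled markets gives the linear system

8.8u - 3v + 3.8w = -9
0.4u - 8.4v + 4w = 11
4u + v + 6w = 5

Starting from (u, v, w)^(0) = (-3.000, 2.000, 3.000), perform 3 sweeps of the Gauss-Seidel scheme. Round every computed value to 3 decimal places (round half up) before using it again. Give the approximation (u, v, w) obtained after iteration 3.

(-2.111, -0.391, 2.306)

Iteration 1:
  u = (-9 - (-3)·2.000 - (3.8)·3.000) / (8.8) = -1.636
  v = (11 - (0.4)·-1.636 - (4)·3.000) / (-8.4) = 0.041
  w = (5 - (4)·-1.636 - (1)·0.041) / (6) = 1.917
Iteration 2:
  u = (-9 - (-3)·0.041 - (3.8)·1.917) / (8.8) = -1.837
  v = (11 - (0.4)·-1.837 - (4)·1.917) / (-8.4) = -0.484
  w = (5 - (4)·-1.837 - (1)·-0.484) / (6) = 2.139
Iteration 3:
  u = (-9 - (-3)·-0.484 - (3.8)·2.139) / (8.8) = -2.111
  v = (11 - (0.4)·-2.111 - (4)·2.139) / (-8.4) = -0.391
  w = (5 - (4)·-2.111 - (1)·-0.391) / (6) = 2.306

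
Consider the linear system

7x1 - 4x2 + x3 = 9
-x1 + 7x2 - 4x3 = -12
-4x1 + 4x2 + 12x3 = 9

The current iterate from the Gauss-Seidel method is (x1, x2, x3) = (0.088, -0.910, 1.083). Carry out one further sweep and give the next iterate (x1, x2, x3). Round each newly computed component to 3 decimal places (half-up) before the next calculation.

(0.611, -1.008, 1.290)

One sweep:
  x1 = (9 - (-4)·-0.910 - (1)·1.083) / (7) = 0.611
  x2 = (-12 - (-1)·0.611 - (-4)·1.083) / (7) = -1.008
  x3 = (9 - (-4)·0.611 - (4)·-1.008) / (12) = 1.290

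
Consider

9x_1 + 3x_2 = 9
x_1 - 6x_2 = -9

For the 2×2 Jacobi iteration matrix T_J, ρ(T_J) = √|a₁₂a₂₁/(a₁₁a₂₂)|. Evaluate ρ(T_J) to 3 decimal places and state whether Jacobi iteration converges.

a₁₂a₂₁/(a₁₁a₂₂) = (3)·(1) / ((9)·(-6)) = -0.055556
ρ = √|-0.055556| = √0.055556 = 0.236
ρ < 1, so Jacobi converges

0.236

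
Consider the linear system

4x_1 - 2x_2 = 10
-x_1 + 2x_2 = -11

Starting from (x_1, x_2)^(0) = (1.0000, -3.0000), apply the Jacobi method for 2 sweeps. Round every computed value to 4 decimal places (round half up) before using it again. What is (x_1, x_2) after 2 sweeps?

(0.0000, -5.0000)

Iteration 1:
  x_1 = (10 - (-2)·-3.0000) / (4) = 1.0000
  x_2 = (-11 - (-1)·1.0000) / (2) = -5.0000
Iteration 2:
  x_1 = (10 - (-2)·-5.0000) / (4) = 0.0000
  x_2 = (-11 - (-1)·1.0000) / (2) = -5.0000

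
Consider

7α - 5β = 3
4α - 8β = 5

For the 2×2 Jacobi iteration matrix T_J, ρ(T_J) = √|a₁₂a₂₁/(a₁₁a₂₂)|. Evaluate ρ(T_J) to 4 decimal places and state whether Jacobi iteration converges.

a₁₂a₂₁/(a₁₁a₂₂) = (-5)·(4) / ((7)·(-8)) = 0.357143
ρ = √|0.357143| = √0.357143 = 0.5976
ρ < 1, so Jacobi converges

0.5976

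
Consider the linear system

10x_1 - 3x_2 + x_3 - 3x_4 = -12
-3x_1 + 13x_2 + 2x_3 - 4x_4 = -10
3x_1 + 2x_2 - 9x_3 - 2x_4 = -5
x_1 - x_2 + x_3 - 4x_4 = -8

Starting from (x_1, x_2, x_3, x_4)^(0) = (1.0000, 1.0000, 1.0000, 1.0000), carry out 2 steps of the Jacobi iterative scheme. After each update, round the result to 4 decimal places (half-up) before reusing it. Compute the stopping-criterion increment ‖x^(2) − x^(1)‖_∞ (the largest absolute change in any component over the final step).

Iteration 1:
  x_1 = (-12 - (-3)·1.0000 - (1)·1.0000 - (-3)·1.0000) / (10) = -0.7000
  x_2 = (-10 - (-3)·1.0000 - (2)·1.0000 - (-4)·1.0000) / (13) = -0.3846
  x_3 = (-5 - (3)·1.0000 - (2)·1.0000 - (-2)·1.0000) / (-9) = 0.8889
  x_4 = (-8 - (1)·1.0000 - (-1)·1.0000 - (1)·1.0000) / (-4) = 2.2500
Iteration 2:
  x_1 = (-12 - (-3)·-0.3846 - (1)·0.8889 - (-3)·2.2500) / (10) = -0.7293
  x_2 = (-10 - (-3)·-0.7000 - (2)·0.8889 - (-4)·2.2500) / (13) = -0.3752
  x_3 = (-5 - (3)·-0.7000 - (2)·-0.3846 - (-2)·2.2500) / (-9) = -0.2632
  x_4 = (-8 - (1)·-0.7000 - (-1)·-0.3846 - (1)·0.8889) / (-4) = 2.1434
Change: (-0.0293, 0.0094, -1.1521, -0.1066) → max |·| = 1.1521

1.1521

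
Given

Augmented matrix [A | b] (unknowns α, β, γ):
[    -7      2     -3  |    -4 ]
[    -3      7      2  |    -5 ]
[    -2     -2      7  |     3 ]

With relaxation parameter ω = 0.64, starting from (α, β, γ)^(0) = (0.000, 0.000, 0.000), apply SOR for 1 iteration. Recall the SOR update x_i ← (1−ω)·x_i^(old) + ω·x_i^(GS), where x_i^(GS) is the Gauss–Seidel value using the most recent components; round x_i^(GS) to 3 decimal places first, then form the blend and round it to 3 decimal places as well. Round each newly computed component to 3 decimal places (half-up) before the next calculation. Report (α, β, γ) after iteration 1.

Iteration 1:
  α: GS value = (-4 - (2)·0.000 - (-3)·0.000) / (-7) = 0.571;  α ← (1−ω)·0.000 + ω·0.571 = 0.365
  β: GS value = (-5 - (-3)·0.365 - (2)·0.000) / (7) = -0.558;  β ← (1−ω)·0.000 + ω·-0.558 = -0.357
  γ: GS value = (3 - (-2)·0.365 - (-2)·-0.357) / (7) = 0.431;  γ ← (1−ω)·0.000 + ω·0.431 = 0.276

(0.365, -0.357, 0.276)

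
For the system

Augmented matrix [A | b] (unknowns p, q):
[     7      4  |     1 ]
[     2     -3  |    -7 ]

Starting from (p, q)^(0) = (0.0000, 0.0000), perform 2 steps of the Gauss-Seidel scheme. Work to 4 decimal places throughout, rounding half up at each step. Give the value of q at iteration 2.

Iteration 1:
  p = (1 - (4)·0.0000) / (7) = 0.1429
  q = (-7 - (2)·0.1429) / (-3) = 2.4286
Iteration 2:
  p = (1 - (4)·2.4286) / (7) = -1.2449
  q = (-7 - (2)·-1.2449) / (-3) = 1.5034

1.5034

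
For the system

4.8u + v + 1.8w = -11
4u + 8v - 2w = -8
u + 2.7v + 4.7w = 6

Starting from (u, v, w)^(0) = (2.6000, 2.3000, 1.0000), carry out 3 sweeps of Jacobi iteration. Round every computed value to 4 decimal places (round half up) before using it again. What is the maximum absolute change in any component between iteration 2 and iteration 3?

1.9108

Iteration 1:
  u = (-11 - (1)·2.3000 - (1.8)·1.0000) / (4.8) = -3.1458
  v = (-8 - (4)·2.6000 - (-2)·1.0000) / (8) = -2.0500
  w = (6 - (1)·2.6000 - (2.7)·2.3000) / (4.7) = -0.5979
Iteration 2:
  u = (-11 - (1)·-2.0500 - (1.8)·-0.5979) / (4.8) = -1.6404
  v = (-8 - (4)·-3.1458 - (-2)·-0.5979) / (8) = 0.4234
  w = (6 - (1)·-3.1458 - (2.7)·-2.0500) / (4.7) = 3.1236
Iteration 3:
  u = (-11 - (1)·0.4234 - (1.8)·3.1236) / (4.8) = -3.5512
  v = (-8 - (4)·-1.6404 - (-2)·3.1236) / (8) = 0.6011
  w = (6 - (1)·-1.6404 - (2.7)·0.4234) / (4.7) = 1.3824
Change: (-1.9108, 0.1777, -1.7412) → max |·| = 1.9108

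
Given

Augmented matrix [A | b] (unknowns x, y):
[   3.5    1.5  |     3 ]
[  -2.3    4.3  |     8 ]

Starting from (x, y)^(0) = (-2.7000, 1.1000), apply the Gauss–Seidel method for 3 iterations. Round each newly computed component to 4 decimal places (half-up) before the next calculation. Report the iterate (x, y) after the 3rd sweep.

(0.0663, 1.8959)

Iteration 1:
  x = (3 - (1.5)·1.1000) / (3.5) = 0.3857
  y = (8 - (-2.3)·0.3857) / (4.3) = 2.0668
Iteration 2:
  x = (3 - (1.5)·2.0668) / (3.5) = -0.0286
  y = (8 - (-2.3)·-0.0286) / (4.3) = 1.8452
Iteration 3:
  x = (3 - (1.5)·1.8452) / (3.5) = 0.0663
  y = (8 - (-2.3)·0.0663) / (4.3) = 1.8959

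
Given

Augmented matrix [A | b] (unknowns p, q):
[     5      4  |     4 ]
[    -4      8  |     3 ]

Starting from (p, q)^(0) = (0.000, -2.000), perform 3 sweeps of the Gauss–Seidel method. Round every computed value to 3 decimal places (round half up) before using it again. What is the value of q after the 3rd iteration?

Iteration 1:
  p = (4 - (4)·-2.000) / (5) = 2.400
  q = (3 - (-4)·2.400) / (8) = 1.575
Iteration 2:
  p = (4 - (4)·1.575) / (5) = -0.460
  q = (3 - (-4)·-0.460) / (8) = 0.145
Iteration 3:
  p = (4 - (4)·0.145) / (5) = 0.684
  q = (3 - (-4)·0.684) / (8) = 0.717

0.717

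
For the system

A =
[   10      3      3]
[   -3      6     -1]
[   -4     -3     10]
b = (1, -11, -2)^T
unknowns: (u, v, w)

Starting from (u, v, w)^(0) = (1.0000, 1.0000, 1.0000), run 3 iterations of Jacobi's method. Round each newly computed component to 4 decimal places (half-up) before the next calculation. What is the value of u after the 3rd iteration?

0.9250

Iteration 1:
  u = (1 - (3)·1.0000 - (3)·1.0000) / (10) = -0.5000
  v = (-11 - (-3)·1.0000 - (-1)·1.0000) / (6) = -1.1667
  w = (-2 - (-4)·1.0000 - (-3)·1.0000) / (10) = 0.5000
Iteration 2:
  u = (1 - (3)·-1.1667 - (3)·0.5000) / (10) = 0.3000
  v = (-11 - (-3)·-0.5000 - (-1)·0.5000) / (6) = -2.0000
  w = (-2 - (-4)·-0.5000 - (-3)·-1.1667) / (10) = -0.7500
Iteration 3:
  u = (1 - (3)·-2.0000 - (3)·-0.7500) / (10) = 0.9250
  v = (-11 - (-3)·0.3000 - (-1)·-0.7500) / (6) = -1.8083
  w = (-2 - (-4)·0.3000 - (-3)·-2.0000) / (10) = -0.6800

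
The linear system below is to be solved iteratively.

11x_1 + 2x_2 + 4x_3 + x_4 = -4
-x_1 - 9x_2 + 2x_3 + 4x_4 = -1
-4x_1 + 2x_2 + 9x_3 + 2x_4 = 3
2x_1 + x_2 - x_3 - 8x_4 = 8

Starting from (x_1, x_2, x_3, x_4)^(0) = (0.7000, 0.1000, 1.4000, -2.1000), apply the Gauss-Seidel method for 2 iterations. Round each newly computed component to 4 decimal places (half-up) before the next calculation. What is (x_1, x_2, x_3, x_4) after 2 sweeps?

(-0.3793, -0.2955, 0.5198, -1.1967)

Iteration 1:
  x_1 = (-4 - (2)·0.1000 - (4)·1.4000 - (1)·-2.1000) / (11) = -0.7000
  x_2 = (-1 - (-1)·-0.7000 - (2)·1.4000 - (4)·-2.1000) / (-9) = -0.4333
  x_3 = (3 - (-4)·-0.7000 - (2)·-0.4333 - (2)·-2.1000) / (9) = 0.5852
  x_4 = (8 - (2)·-0.7000 - (1)·-0.4333 - (-1)·0.5852) / (-8) = -1.3023
Iteration 2:
  x_1 = (-4 - (2)·-0.4333 - (4)·0.5852 - (1)·-1.3023) / (11) = -0.3793
  x_2 = (-1 - (-1)·-0.3793 - (2)·0.5852 - (4)·-1.3023) / (-9) = -0.2955
  x_3 = (3 - (-4)·-0.3793 - (2)·-0.2955 - (2)·-1.3023) / (9) = 0.5198
  x_4 = (8 - (2)·-0.3793 - (1)·-0.2955 - (-1)·0.5198) / (-8) = -1.1967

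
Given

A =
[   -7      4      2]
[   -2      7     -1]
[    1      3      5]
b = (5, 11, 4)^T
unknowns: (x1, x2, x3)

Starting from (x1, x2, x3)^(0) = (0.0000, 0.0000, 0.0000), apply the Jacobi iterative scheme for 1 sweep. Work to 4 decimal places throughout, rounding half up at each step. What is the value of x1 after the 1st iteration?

-0.7143

Iteration 1:
  x1 = (5 - (4)·0.0000 - (2)·0.0000) / (-7) = -0.7143
  x2 = (11 - (-2)·0.0000 - (-1)·0.0000) / (7) = 1.5714
  x3 = (4 - (1)·0.0000 - (3)·0.0000) / (5) = 0.8000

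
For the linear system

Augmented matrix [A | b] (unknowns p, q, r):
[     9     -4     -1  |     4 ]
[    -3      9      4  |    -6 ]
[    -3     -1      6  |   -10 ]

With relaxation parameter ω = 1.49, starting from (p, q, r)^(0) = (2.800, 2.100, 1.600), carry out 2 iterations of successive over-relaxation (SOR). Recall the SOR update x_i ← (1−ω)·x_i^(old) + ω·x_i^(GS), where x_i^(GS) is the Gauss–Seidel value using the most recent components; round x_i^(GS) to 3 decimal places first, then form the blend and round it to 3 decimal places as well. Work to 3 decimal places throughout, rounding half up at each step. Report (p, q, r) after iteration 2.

Iteration 1:
  p: GS value = (4 - (-4)·2.100 - (-1)·1.600) / (9) = 1.556;  p ← (1−ω)·2.800 + ω·1.556 = 0.946
  q: GS value = (-6 - (-3)·0.946 - (4)·1.600) / (9) = -1.062;  q ← (1−ω)·2.100 + ω·-1.062 = -2.611
  r: GS value = (-10 - (-3)·0.946 - (-1)·-2.611) / (6) = -1.629;  r ← (1−ω)·1.600 + ω·-1.629 = -3.211
Iteration 2:
  p: GS value = (4 - (-4)·-2.611 - (-1)·-3.211) / (9) = -1.073;  p ← (1−ω)·0.946 + ω·-1.073 = -2.062
  q: GS value = (-6 - (-3)·-2.062 - (4)·-3.211) / (9) = 0.073;  q ← (1−ω)·-2.611 + ω·0.073 = 1.388
  r: GS value = (-10 - (-3)·-2.062 - (-1)·1.388) / (6) = -2.466;  r ← (1−ω)·-3.211 + ω·-2.466 = -2.101

(-2.062, 1.388, -2.101)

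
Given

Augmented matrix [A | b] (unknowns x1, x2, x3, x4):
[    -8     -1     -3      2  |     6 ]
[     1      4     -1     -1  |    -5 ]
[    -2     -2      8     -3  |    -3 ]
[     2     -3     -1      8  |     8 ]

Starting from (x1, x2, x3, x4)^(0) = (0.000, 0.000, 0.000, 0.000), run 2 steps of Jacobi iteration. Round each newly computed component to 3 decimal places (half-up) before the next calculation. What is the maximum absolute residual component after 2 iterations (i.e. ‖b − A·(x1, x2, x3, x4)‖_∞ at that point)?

1.001

Iteration 1:
  x1 = (6 - (-1)·0.000 - (-3)·0.000 - (2)·0.000) / (-8) = -0.750
  x2 = (-5 - (1)·0.000 - (-1)·0.000 - (-1)·0.000) / (4) = -1.250
  x3 = (-3 - (-2)·0.000 - (-2)·0.000 - (-3)·0.000) / (8) = -0.375
  x4 = (8 - (2)·0.000 - (-3)·0.000 - (-1)·0.000) / (8) = 1.000
Iteration 2:
  x1 = (6 - (-1)·-1.250 - (-3)·-0.375 - (2)·1.000) / (-8) = -0.203
  x2 = (-5 - (1)·-0.750 - (-1)·-0.375 - (-1)·1.000) / (4) = -0.906
  x3 = (-3 - (-2)·-0.750 - (-2)·-1.250 - (-3)·1.000) / (8) = -0.500
  x4 = (8 - (2)·-0.750 - (-3)·-1.250 - (-1)·-0.375) / (8) = 0.672
Residual b − A·x = (0.626, -1.001, 0.798, -0.188); ∞-norm = 1.001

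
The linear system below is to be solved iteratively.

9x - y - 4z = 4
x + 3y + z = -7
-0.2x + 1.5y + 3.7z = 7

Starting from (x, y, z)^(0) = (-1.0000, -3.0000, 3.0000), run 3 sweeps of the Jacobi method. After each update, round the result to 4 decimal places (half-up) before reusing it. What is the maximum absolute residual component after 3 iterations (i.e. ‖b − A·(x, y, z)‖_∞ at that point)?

1.3032

Iteration 1:
  x = (4 - (-1)·-3.0000 - (-4)·3.0000) / (9) = 1.4444
  y = (-7 - (1)·-1.0000 - (1)·3.0000) / (3) = -3.0000
  z = (7 - (-0.2)·-1.0000 - (1.5)·-3.0000) / (3.7) = 3.0541
Iteration 2:
  x = (4 - (-1)·-3.0000 - (-4)·3.0541) / (9) = 1.4685
  y = (-7 - (1)·1.4444 - (1)·3.0541) / (3) = -3.8328
  z = (7 - (-0.2)·1.4444 - (1.5)·-3.0000) / (3.7) = 3.1862
Iteration 3:
  x = (4 - (-1)·-3.8328 - (-4)·3.1862) / (9) = 1.4347
  y = (-7 - (1)·1.4685 - (1)·3.1862) / (3) = -3.8849
  z = (7 - (-0.2)·1.4685 - (1.5)·-3.8328) / (3.7) = 3.5251
Residual b − A·x = (1.3032, -0.3051, 0.0714); ∞-norm = 1.3032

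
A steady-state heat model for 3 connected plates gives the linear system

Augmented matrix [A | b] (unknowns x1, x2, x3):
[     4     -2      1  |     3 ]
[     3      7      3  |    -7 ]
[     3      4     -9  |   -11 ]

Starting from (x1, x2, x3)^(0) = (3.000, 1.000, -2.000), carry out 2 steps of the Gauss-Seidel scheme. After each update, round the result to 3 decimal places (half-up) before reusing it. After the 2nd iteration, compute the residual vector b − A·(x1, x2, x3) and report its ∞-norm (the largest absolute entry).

2.722

Iteration 1:
  x1 = (3 - (-2)·1.000 - (1)·-2.000) / (4) = 1.750
  x2 = (-7 - (3)·1.750 - (3)·-2.000) / (7) = -0.893
  x3 = (-11 - (3)·1.750 - (4)·-0.893) / (-9) = 1.409
Iteration 2:
  x1 = (3 - (-2)·-0.893 - (1)·1.409) / (4) = -0.049
  x2 = (-7 - (3)·-0.049 - (3)·1.409) / (7) = -1.583
  x3 = (-11 - (3)·-0.049 - (4)·-1.583) / (-9) = 0.502
Residual b − A·x = (-0.472, 2.722, -0.003); ∞-norm = 2.722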